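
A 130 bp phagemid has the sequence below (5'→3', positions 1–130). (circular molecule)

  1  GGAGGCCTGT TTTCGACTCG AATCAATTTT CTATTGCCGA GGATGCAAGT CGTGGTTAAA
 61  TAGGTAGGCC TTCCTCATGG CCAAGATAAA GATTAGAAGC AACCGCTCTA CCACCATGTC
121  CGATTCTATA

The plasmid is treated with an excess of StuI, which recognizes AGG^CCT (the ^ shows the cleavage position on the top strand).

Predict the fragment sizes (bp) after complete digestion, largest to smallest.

67, 63 bp

StuI sites (AGGCCT) start at positions 3, 66.
StuI cuts after base 3 of each site, so after positions 5, 68.
Circular molecule, 2 cuts → 2 fragments:
  6–68 → 63 bp
  69–130 then 1–5 → 62 + 5 = 67 bp
Sorted largest to smallest: 67, 63 bp.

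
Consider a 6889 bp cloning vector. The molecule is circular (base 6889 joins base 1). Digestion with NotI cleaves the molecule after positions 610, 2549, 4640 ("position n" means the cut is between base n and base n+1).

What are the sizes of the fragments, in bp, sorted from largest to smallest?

2859, 2091, 1939 bp

Circular molecule, 3 cuts → 3 fragments:
  2549 − 610 = 1939 bp
  4640 − 2549 = 2091 bp
  wrap: 6889 − 4640 + 610 = 2859 bp
Sorted largest to smallest: 2859, 2091, 1939 bp.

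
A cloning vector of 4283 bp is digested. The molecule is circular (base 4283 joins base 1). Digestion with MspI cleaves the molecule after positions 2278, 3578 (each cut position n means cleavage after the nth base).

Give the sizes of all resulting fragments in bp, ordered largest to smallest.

2983, 1300 bp

Circular molecule, 2 cuts → 2 fragments:
  3578 − 2278 = 1300 bp
  wrap: 4283 − 3578 + 2278 = 2983 bp
Sorted largest to smallest: 2983, 1300 bp.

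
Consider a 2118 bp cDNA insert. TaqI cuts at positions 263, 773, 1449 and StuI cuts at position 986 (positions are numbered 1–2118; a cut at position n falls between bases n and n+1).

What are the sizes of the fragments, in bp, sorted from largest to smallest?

Combined cut positions (sorted): 263, 773, 986, 1449.
Linear molecule, 4 cuts → 5 fragments:
  263 − 0 = 263 bp
  773 − 263 = 510 bp
  986 − 773 = 213 bp
  1449 − 986 = 463 bp
  2118 − 1449 = 669 bp
Sorted largest to smallest: 669, 510, 463, 263, 213 bp.

669, 510, 463, 263, 213 bp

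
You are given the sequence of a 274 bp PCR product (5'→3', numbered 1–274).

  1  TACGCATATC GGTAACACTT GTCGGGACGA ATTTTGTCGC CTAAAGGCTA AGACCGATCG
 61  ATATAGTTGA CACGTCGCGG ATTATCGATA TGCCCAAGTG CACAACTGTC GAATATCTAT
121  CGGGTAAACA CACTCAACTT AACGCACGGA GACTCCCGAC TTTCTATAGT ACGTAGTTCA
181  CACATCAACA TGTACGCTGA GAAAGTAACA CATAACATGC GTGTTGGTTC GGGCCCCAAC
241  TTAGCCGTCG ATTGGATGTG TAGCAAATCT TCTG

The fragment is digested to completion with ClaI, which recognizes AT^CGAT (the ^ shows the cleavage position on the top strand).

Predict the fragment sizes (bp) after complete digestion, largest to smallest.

189, 58, 27 bp

ClaI sites (ATCGAT) start at positions 57, 84.
ClaI cuts after base 2 of each site, so after positions 58, 85.
Linear molecule, 2 cuts → 3 fragments:
  1–58 → 58 bp
  59–85 → 27 bp
  86–274 → 189 bp
Sorted largest to smallest: 189, 58, 27 bp.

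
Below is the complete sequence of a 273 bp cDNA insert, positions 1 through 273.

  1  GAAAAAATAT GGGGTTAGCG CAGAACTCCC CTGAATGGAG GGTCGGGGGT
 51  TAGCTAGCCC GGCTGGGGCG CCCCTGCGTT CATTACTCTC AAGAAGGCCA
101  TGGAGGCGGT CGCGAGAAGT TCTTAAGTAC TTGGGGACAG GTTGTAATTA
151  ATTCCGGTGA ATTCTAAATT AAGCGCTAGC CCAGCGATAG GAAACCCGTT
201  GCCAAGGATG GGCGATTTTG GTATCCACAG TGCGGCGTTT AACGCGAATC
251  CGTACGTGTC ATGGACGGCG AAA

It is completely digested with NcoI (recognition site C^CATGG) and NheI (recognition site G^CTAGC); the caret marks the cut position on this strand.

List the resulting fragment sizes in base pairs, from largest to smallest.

The NcoI site (CCATGG) starts at position 98.
NcoI cuts after the first base of each site, so after position 98.
NheI sites (GCTAGC) start at positions 53, 175.
NheI cuts after the first base of each site, so after positions 53, 175.
Combined cut positions: 53, 98, 175.
Linear molecule, 3 cuts → 4 fragments:
  1–53 → 53 bp
  54–98 → 45 bp
  99–175 → 77 bp
  176–273 → 98 bp
Sorted largest to smallest: 98, 77, 53, 45 bp.

98, 77, 53, 45 bp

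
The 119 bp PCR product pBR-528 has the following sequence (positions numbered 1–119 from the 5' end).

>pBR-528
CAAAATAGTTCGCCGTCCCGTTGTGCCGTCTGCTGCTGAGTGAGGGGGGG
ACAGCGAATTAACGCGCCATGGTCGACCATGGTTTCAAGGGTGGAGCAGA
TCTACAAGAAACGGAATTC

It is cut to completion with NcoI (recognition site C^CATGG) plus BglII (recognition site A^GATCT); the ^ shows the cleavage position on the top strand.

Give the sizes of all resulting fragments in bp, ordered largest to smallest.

67, 21, 21, 10 bp

NcoI sites (CCATGG) start at positions 67, 77.
NcoI cuts after the first base of each site, so after positions 67, 77.
The BglII site (AGATCT) starts at position 98.
BglII cuts after the first base of each site, so after position 98.
Combined cut positions: 67, 77, 98.
Linear molecule, 3 cuts → 4 fragments:
  1–67 → 67 bp
  68–77 → 10 bp
  78–98 → 21 bp
  99–119 → 21 bp
Sorted largest to smallest: 67, 21, 21, 10 bp.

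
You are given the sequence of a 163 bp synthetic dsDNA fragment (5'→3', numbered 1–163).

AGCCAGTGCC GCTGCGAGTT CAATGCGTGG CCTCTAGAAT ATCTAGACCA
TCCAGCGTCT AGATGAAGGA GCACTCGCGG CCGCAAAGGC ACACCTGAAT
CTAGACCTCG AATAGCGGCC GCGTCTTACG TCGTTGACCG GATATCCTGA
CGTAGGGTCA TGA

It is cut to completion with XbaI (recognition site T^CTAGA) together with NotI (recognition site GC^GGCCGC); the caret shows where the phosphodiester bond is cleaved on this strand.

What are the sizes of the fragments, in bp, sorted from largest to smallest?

XbaI sites (TCTAGA) start at positions 33, 42, 58, 100.
XbaI cuts after the first base of each site, so after positions 33, 42, 58, 100.
NotI sites (GCGGCCGC) start at positions 77, 115.
NotI cuts after base 2 of each site, so after positions 78, 116.
Combined cut positions: 33, 42, 58, 78, 100, 116.
Linear molecule, 6 cuts → 7 fragments:
  1–33 → 33 bp
  34–42 → 9 bp
  43–58 → 16 bp
  59–78 → 20 bp
  79–100 → 22 bp
  101–116 → 16 bp
  117–163 → 47 bp
Sorted largest to smallest: 47, 33, 22, 20, 16, 16, 9 bp.

47, 33, 22, 20, 16, 16, 9 bp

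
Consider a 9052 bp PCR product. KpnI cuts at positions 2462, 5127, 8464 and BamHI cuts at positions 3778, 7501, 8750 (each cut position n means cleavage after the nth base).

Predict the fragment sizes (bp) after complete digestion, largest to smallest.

Combined cut positions (sorted): 2462, 3778, 5127, 7501, 8464, 8750.
Linear molecule, 6 cuts → 7 fragments:
  2462 − 0 = 2462 bp
  3778 − 2462 = 1316 bp
  5127 − 3778 = 1349 bp
  7501 − 5127 = 2374 bp
  8464 − 7501 = 963 bp
  8750 − 8464 = 286 bp
  9052 − 8750 = 302 bp
Sorted largest to smallest: 2462, 2374, 1349, 1316, 963, 302, 286 bp.

2462, 2374, 1349, 1316, 963, 302, 286 bp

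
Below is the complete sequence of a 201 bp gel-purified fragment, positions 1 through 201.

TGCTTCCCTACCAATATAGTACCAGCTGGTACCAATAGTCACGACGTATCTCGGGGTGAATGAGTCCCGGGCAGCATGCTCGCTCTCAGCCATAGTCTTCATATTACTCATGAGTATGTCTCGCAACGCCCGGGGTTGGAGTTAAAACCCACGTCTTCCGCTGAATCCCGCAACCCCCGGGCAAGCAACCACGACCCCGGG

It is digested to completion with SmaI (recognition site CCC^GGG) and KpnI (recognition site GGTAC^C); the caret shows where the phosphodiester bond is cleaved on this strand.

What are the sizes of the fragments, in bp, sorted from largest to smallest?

SmaI sites (CCCGGG) start at positions 66, 129, 176, 196.
SmaI cuts after base 3 of each site, so after positions 68, 131, 178, 198.
The KpnI site (GGTACC) starts at position 28.
KpnI cuts after base 5 of each site (before the last base), so after position 32.
Combined cut positions: 32, 68, 131, 178, 198.
Linear molecule, 5 cuts → 6 fragments:
  1–32 → 32 bp
  33–68 → 36 bp
  69–131 → 63 bp
  132–178 → 47 bp
  179–198 → 20 bp
  199–201 → 3 bp
Sorted largest to smallest: 63, 47, 36, 32, 20, 3 bp.

63, 47, 36, 32, 20, 3 bp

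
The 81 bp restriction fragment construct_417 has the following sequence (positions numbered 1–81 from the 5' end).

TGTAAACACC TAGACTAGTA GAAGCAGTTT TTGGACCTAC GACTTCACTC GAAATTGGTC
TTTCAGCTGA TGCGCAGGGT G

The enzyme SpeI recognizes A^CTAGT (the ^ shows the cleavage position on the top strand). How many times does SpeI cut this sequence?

1

ACTAGT occurs starting at position 14.
SpeI cuts at 1 site.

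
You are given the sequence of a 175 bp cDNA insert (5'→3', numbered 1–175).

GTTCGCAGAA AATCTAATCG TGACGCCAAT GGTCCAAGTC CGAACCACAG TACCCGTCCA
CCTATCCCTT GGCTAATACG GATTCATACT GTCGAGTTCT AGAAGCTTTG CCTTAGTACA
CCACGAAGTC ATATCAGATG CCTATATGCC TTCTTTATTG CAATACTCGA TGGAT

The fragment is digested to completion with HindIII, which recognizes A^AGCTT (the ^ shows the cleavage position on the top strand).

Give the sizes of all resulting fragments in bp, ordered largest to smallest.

103, 72 bp

The HindIII site (AAGCTT) starts at position 103.
HindIII cuts after the first base of each site, so after position 103.
Linear molecule, 1 cut → 2 fragments:
  1–103 → 103 bp
  104–175 → 72 bp
Sorted largest to smallest: 103, 72 bp.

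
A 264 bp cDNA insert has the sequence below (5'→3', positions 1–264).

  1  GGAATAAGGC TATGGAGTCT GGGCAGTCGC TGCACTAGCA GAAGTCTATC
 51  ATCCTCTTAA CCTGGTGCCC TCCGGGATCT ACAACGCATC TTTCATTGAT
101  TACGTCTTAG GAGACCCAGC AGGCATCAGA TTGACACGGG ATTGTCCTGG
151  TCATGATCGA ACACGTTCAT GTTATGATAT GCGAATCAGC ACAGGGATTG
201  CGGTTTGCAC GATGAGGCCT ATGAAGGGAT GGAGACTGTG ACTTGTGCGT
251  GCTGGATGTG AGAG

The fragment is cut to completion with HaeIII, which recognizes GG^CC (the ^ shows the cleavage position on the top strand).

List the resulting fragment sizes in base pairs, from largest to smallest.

The HaeIII site (GGCC) starts at position 216.
HaeIII cuts after base 2 of each site, so after position 217.
Linear molecule, 1 cut → 2 fragments:
  1–217 → 217 bp
  218–264 → 47 bp
Sorted largest to smallest: 217, 47 bp.

217, 47 bp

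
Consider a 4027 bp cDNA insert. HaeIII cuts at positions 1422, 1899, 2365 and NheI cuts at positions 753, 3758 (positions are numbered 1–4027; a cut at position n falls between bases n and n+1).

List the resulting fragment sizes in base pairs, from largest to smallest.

1393, 753, 669, 477, 466, 269 bp

Combined cut positions (sorted): 753, 1422, 1899, 2365, 3758.
Linear molecule, 5 cuts → 6 fragments:
  753 − 0 = 753 bp
  1422 − 753 = 669 bp
  1899 − 1422 = 477 bp
  2365 − 1899 = 466 bp
  3758 − 2365 = 1393 bp
  4027 − 3758 = 269 bp
Sorted largest to smallest: 1393, 753, 669, 477, 466, 269 bp.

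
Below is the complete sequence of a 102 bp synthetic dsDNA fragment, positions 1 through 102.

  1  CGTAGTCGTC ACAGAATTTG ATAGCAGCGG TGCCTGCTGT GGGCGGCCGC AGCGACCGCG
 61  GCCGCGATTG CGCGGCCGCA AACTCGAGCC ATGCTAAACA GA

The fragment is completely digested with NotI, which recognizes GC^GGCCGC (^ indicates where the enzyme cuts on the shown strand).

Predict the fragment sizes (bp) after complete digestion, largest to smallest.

NotI sites (GCGGCCGC) start at positions 43, 58, 72.
NotI cuts after base 2 of each site, so after positions 44, 59, 73.
Linear molecule, 3 cuts → 4 fragments:
  1–44 → 44 bp
  45–59 → 15 bp
  60–73 → 14 bp
  74–102 → 29 bp
Sorted largest to smallest: 44, 29, 15, 14 bp.

44, 29, 15, 14 bp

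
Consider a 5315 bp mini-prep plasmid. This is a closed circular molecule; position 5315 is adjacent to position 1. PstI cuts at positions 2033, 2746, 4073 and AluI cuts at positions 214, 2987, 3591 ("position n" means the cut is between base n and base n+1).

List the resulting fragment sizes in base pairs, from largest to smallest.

1819, 1456, 713, 604, 482, 241 bp

Combined cut positions (sorted): 214, 2033, 2746, 2987, 3591, 4073.
Circular molecule, 6 cuts → 6 fragments:
  2033 − 214 = 1819 bp
  2746 − 2033 = 713 bp
  2987 − 2746 = 241 bp
  3591 − 2987 = 604 bp
  4073 − 3591 = 482 bp
  wrap: 5315 − 4073 + 214 = 1456 bp
Sorted largest to smallest: 1819, 1456, 713, 604, 482, 241 bp.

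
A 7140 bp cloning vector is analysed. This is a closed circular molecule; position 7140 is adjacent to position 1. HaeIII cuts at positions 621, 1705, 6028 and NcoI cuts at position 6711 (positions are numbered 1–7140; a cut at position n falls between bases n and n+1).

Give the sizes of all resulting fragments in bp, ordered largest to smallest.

Combined cut positions (sorted): 621, 1705, 6028, 6711.
Circular molecule, 4 cuts → 4 fragments:
  1705 − 621 = 1084 bp
  6028 − 1705 = 4323 bp
  6711 − 6028 = 683 bp
  wrap: 7140 − 6711 + 621 = 1050 bp
Sorted largest to smallest: 4323, 1084, 1050, 683 bp.

4323, 1084, 1050, 683 bp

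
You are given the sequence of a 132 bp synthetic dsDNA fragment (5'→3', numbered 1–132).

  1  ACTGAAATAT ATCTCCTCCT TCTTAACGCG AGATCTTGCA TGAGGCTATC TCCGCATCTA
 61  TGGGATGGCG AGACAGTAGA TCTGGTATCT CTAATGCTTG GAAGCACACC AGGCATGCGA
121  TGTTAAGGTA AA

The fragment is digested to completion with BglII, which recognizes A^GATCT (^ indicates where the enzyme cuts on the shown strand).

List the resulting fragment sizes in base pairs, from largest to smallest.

BglII sites (AGATCT) start at positions 31, 78.
BglII cuts after the first base of each site, so after positions 31, 78.
Linear molecule, 2 cuts → 3 fragments:
  1–31 → 31 bp
  32–78 → 47 bp
  79–132 → 54 bp
Sorted largest to smallest: 54, 47, 31 bp.

54, 47, 31 bp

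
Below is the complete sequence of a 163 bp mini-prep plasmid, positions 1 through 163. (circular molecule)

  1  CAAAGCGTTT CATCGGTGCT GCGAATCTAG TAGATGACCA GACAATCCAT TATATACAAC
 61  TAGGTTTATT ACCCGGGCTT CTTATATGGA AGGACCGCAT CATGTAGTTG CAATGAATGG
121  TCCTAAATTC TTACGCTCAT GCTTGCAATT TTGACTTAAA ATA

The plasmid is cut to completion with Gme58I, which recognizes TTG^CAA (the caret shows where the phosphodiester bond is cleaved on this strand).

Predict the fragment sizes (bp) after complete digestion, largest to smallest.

Gme58I sites (TTGCAA) start at positions 108, 143.
Gme58I cuts after base 3 of each site, so after positions 110, 145.
Circular molecule, 2 cuts → 2 fragments:
  111–145 → 35 bp
  146–163 then 1–110 → 18 + 110 = 128 bp
Sorted largest to smallest: 128, 35 bp.

128, 35 bp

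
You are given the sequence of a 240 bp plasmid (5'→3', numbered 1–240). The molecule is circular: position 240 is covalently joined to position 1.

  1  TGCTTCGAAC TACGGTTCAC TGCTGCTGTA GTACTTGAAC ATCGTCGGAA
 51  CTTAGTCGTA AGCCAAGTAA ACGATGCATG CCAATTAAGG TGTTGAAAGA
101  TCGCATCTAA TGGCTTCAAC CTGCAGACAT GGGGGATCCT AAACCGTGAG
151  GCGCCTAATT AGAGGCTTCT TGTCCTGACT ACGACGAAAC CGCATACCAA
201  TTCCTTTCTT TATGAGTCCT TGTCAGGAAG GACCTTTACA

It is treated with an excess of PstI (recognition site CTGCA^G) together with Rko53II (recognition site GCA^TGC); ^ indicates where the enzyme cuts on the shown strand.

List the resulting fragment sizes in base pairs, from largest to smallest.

The PstI site (CTGCAG) starts at position 121.
PstI cuts after base 5 of each site (before the last base), so after position 125.
The Rko53II site (GCATGC) starts at position 76.
Rko53II cuts after base 3 of each site, so after position 78.
Combined cut positions: 78, 125.
Circular molecule, 2 cuts → 2 fragments:
  79–125 → 47 bp
  126–240 then 1–78 → 115 + 78 = 193 bp
Sorted largest to smallest: 193, 47 bp.

193, 47 bp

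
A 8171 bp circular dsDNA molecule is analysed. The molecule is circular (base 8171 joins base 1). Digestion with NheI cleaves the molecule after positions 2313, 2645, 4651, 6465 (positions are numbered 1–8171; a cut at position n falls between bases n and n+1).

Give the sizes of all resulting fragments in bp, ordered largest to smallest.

4019, 2006, 1814, 332 bp

Circular molecule, 4 cuts → 4 fragments:
  2645 − 2313 = 332 bp
  4651 − 2645 = 2006 bp
  6465 − 4651 = 1814 bp
  wrap: 8171 − 6465 + 2313 = 4019 bp
Sorted largest to smallest: 4019, 2006, 1814, 332 bp.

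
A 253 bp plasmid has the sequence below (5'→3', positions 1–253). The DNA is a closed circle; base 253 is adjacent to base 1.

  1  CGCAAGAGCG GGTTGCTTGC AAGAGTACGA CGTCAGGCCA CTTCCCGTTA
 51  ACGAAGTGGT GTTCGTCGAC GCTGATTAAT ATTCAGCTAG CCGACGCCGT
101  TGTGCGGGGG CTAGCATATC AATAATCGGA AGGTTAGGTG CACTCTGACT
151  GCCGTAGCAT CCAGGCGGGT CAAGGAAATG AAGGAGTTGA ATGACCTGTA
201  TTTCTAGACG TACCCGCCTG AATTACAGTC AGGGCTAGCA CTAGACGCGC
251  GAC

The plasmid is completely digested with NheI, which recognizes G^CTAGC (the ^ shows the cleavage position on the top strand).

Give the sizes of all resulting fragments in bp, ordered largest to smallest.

124, 105, 24 bp

NheI sites (GCTAGC) start at positions 86, 110, 234.
NheI cuts after the first base of each site, so after positions 86, 110, 234.
Circular molecule, 3 cuts → 3 fragments:
  87–110 → 24 bp
  111–234 → 124 bp
  235–253 then 1–86 → 19 + 86 = 105 bp
Sorted largest to smallest: 124, 105, 24 bp.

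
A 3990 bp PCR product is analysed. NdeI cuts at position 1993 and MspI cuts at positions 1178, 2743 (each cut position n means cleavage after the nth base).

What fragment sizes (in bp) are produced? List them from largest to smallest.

Combined cut positions (sorted): 1178, 1993, 2743.
Linear molecule, 3 cuts → 4 fragments:
  1178 − 0 = 1178 bp
  1993 − 1178 = 815 bp
  2743 − 1993 = 750 bp
  3990 − 2743 = 1247 bp
Sorted largest to smallest: 1247, 1178, 815, 750 bp.

1247, 1178, 815, 750 bp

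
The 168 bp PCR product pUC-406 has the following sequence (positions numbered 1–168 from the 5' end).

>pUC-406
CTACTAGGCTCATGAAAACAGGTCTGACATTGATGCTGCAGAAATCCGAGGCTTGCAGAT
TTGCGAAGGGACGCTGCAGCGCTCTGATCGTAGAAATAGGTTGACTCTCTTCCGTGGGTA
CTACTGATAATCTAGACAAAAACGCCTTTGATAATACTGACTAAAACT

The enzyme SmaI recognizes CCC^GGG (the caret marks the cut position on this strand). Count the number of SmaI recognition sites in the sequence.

No occurrence of CCCGGG is present in the sequence.
SmaI does not cut: 0 sites.

0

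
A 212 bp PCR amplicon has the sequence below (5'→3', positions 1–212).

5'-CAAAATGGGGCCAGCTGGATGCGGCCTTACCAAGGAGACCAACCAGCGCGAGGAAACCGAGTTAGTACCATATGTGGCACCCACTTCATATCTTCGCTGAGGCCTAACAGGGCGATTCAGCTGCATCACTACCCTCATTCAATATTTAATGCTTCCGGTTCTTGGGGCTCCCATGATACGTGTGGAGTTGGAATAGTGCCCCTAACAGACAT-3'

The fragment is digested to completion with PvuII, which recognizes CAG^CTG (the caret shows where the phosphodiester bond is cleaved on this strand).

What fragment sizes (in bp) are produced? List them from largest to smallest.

106, 92, 14 bp

PvuII sites (CAGCTG) start at positions 12, 118.
PvuII cuts after base 3 of each site, so after positions 14, 120.
Linear molecule, 2 cuts → 3 fragments:
  1–14 → 14 bp
  15–120 → 106 bp
  121–212 → 92 bp
Sorted largest to smallest: 106, 92, 14 bp.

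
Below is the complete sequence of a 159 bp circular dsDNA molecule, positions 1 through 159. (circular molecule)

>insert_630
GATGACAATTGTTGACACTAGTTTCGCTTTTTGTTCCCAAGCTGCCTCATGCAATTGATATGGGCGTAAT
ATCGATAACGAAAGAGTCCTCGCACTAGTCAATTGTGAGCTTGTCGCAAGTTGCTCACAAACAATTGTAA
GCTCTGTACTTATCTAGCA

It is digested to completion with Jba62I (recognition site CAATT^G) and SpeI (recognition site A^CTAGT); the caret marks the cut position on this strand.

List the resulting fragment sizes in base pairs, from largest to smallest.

39, 38, 33, 32, 10, 7 bp

Jba62I sites (CAATTG) start at positions 6, 52, 100, 132.
Jba62I cuts after base 5 of each site (before the last base), so after positions 10, 56, 104, 136.
SpeI sites (ACTAGT) start at positions 17, 94.
SpeI cuts after the first base of each site, so after positions 17, 94.
Combined cut positions: 10, 17, 56, 94, 104, 136.
Circular molecule, 6 cuts → 6 fragments:
  11–17 → 7 bp
  18–56 → 39 bp
  57–94 → 38 bp
  95–104 → 10 bp
  105–136 → 32 bp
  137–159 then 1–10 → 23 + 10 = 33 bp
Sorted largest to smallest: 39, 38, 33, 32, 10, 7 bp.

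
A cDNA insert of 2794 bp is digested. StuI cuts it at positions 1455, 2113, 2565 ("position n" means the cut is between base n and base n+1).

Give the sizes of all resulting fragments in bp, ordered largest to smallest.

Linear molecule, 3 cuts → 4 fragments:
  1455 − 0 = 1455 bp
  2113 − 1455 = 658 bp
  2565 − 2113 = 452 bp
  2794 − 2565 = 229 bp
Sorted largest to smallest: 1455, 658, 452, 229 bp.

1455, 658, 452, 229 bp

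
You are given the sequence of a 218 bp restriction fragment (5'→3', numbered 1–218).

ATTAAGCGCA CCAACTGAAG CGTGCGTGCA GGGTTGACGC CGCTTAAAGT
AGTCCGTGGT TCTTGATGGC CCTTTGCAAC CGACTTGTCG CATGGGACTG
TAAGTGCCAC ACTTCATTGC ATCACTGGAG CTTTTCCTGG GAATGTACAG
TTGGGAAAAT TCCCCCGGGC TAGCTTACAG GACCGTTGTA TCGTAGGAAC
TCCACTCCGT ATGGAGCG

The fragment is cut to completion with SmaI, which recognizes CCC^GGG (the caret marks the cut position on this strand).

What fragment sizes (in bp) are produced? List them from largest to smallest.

The SmaI site (CCCGGG) starts at position 164.
SmaI cuts after base 3 of each site, so after position 166.
Linear molecule, 1 cut → 2 fragments:
  1–166 → 166 bp
  167–218 → 52 bp
Sorted largest to smallest: 166, 52 bp.

166, 52 bp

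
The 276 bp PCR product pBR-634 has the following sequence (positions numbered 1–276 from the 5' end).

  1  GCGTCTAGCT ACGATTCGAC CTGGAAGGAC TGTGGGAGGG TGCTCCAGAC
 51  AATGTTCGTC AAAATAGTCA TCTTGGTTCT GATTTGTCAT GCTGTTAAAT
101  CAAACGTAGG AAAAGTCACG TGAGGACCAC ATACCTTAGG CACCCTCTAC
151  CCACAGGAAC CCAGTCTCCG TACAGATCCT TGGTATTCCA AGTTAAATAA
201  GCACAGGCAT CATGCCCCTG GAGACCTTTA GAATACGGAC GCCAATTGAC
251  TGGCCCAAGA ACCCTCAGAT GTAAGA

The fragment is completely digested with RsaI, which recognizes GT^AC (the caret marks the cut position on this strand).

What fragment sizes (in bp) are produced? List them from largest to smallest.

The RsaI site (GTAC) starts at position 170.
RsaI cuts after base 2 of each site, so after position 171.
Linear molecule, 1 cut → 2 fragments:
  1–171 → 171 bp
  172–276 → 105 bp
Sorted largest to smallest: 171, 105 bp.

171, 105 bp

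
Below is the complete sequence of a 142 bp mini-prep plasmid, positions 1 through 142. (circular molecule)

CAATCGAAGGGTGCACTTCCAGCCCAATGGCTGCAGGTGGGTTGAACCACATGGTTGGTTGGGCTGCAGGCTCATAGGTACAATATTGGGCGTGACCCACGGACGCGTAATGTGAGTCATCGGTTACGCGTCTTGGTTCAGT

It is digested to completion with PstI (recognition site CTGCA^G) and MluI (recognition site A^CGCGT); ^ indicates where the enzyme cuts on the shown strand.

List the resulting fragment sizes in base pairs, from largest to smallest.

PstI sites (CTGCAG) start at positions 31, 64.
PstI cuts after base 5 of each site (before the last base), so after positions 35, 68.
MluI sites (ACGCGT) start at positions 103, 126.
MluI cuts after the first base of each site, so after positions 103, 126.
Combined cut positions: 35, 68, 103, 126.
Circular molecule, 4 cuts → 4 fragments:
  36–68 → 33 bp
  69–103 → 35 bp
  104–126 → 23 bp
  127–142 then 1–35 → 16 + 35 = 51 bp
Sorted largest to smallest: 51, 35, 33, 23 bp.

51, 35, 33, 23 bp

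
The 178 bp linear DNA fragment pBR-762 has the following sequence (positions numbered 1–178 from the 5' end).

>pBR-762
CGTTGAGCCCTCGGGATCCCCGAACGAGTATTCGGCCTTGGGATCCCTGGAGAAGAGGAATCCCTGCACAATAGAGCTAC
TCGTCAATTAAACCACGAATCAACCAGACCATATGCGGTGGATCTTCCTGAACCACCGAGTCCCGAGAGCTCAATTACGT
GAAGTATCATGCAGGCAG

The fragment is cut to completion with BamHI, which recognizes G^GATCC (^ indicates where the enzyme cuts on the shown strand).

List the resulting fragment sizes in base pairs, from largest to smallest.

BamHI sites (GGATCC) start at positions 14, 41.
BamHI cuts after the first base of each site, so after positions 14, 41.
Linear molecule, 2 cuts → 3 fragments:
  1–14 → 14 bp
  15–41 → 27 bp
  42–178 → 137 bp
Sorted largest to smallest: 137, 27, 14 bp.

137, 27, 14 bp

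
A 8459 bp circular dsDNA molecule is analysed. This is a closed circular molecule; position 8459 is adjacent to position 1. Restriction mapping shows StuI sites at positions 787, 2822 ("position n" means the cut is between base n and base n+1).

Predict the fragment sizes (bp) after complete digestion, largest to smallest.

Circular molecule, 2 cuts → 2 fragments:
  2822 − 787 = 2035 bp
  wrap: 8459 − 2822 + 787 = 6424 bp
Sorted largest to smallest: 6424, 2035 bp.

6424, 2035 bp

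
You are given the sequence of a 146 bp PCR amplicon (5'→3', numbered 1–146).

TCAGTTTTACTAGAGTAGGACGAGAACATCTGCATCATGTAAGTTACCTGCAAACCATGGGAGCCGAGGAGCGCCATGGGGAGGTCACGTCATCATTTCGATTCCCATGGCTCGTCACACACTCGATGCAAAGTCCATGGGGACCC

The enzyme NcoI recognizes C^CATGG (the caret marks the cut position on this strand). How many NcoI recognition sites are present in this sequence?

4

CCATGG occurs starting at positions 55, 74, 105, 135.
NcoI cuts at 4 sites.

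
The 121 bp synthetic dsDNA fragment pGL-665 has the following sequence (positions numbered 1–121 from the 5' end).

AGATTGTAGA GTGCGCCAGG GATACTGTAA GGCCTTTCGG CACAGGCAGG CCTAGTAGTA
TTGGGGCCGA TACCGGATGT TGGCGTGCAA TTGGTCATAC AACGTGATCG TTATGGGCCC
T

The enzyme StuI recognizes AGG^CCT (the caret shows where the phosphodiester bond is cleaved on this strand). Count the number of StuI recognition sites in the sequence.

AGGCCT occurs starting at positions 30, 48.
StuI cuts at 2 sites.

2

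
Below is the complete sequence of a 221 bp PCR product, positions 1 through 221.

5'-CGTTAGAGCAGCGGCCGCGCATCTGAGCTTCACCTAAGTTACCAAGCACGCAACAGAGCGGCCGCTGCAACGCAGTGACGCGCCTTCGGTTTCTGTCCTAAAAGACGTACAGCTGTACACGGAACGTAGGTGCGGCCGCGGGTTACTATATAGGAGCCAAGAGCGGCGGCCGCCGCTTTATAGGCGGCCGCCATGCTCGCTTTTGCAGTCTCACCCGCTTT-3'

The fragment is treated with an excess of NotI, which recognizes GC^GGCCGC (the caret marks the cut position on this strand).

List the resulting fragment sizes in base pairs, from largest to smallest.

NotI sites (GCGGCCGC) start at positions 11, 58, 132, 166, 184.
NotI cuts after base 2 of each site, so after positions 12, 59, 133, 167, 185.
Linear molecule, 5 cuts → 6 fragments:
  1–12 → 12 bp
  13–59 → 47 bp
  60–133 → 74 bp
  134–167 → 34 bp
  168–185 → 18 bp
  186–221 → 36 bp
Sorted largest to smallest: 74, 47, 36, 34, 18, 12 bp.

74, 47, 36, 34, 18, 12 bp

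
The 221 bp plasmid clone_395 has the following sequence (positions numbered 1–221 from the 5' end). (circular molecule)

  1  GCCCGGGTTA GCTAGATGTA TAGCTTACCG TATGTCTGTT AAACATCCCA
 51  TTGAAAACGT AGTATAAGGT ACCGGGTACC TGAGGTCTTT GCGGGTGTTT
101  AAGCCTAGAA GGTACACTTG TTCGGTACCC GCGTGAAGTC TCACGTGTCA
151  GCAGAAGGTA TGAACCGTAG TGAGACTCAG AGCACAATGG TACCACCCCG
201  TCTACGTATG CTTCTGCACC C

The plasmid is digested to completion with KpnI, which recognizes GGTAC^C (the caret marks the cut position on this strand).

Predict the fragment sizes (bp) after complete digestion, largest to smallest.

KpnI sites (GGTACC) start at positions 68, 75, 124, 189.
KpnI cuts after base 5 of each site (before the last base), so after positions 72, 79, 128, 193.
Circular molecule, 4 cuts → 4 fragments:
  73–79 → 7 bp
  80–128 → 49 bp
  129–193 → 65 bp
  194–221 then 1–72 → 28 + 72 = 100 bp
Sorted largest to smallest: 100, 65, 49, 7 bp.

100, 65, 49, 7 bp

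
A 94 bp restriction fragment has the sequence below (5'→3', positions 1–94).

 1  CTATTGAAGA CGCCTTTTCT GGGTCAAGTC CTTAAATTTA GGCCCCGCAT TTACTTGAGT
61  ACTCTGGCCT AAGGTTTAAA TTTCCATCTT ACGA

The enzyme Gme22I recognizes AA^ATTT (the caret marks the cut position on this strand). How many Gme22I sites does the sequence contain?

AAATTT occurs starting at positions 34, 78.
Gme22I cuts at 2 sites.

2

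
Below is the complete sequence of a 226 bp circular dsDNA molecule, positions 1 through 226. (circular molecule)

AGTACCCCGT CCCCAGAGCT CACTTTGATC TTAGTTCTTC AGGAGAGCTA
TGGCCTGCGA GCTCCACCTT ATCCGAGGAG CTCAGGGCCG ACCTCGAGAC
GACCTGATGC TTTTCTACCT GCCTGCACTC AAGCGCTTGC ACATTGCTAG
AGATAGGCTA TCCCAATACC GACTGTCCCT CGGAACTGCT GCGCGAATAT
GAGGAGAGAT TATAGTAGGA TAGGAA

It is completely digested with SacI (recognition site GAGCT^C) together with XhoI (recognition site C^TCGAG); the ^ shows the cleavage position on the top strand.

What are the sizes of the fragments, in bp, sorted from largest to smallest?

SacI sites (GAGCTC) start at positions 16, 59, 78.
SacI cuts after base 5 of each site (before the last base), so after positions 20, 63, 82.
The XhoI site (CTCGAG) starts at position 93.
XhoI cuts after the first base of each site, so after position 93.
Combined cut positions: 20, 63, 82, 93.
Circular molecule, 4 cuts → 4 fragments:
  21–63 → 43 bp
  64–82 → 19 bp
  83–93 → 11 bp
  94–226 then 1–20 → 133 + 20 = 153 bp
Sorted largest to smallest: 153, 43, 19, 11 bp.

153, 43, 19, 11 bp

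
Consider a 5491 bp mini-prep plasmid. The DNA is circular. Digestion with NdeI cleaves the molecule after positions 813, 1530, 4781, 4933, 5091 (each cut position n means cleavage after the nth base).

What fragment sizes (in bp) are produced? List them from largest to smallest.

Circular molecule, 5 cuts → 5 fragments:
  1530 − 813 = 717 bp
  4781 − 1530 = 3251 bp
  4933 − 4781 = 152 bp
  5091 − 4933 = 158 bp
  wrap: 5491 − 5091 + 813 = 1213 bp
Sorted largest to smallest: 3251, 1213, 717, 158, 152 bp.

3251, 1213, 717, 158, 152 bp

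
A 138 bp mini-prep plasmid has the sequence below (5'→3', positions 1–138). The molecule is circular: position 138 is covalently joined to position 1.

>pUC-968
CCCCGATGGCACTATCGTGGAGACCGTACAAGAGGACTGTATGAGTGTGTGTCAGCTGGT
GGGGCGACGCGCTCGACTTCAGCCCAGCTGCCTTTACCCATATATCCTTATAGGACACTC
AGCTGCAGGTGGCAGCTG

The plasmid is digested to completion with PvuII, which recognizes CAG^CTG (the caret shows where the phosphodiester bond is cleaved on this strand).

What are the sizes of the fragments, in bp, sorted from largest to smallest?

PvuII sites (CAGCTG) start at positions 53, 85, 120, 133.
PvuII cuts after base 3 of each site, so after positions 55, 87, 122, 135.
Circular molecule, 4 cuts → 4 fragments:
  56–87 → 32 bp
  88–122 → 35 bp
  123–135 → 13 bp
  136–138 then 1–55 → 3 + 55 = 58 bp
Sorted largest to smallest: 58, 35, 32, 13 bp.

58, 35, 32, 13 bp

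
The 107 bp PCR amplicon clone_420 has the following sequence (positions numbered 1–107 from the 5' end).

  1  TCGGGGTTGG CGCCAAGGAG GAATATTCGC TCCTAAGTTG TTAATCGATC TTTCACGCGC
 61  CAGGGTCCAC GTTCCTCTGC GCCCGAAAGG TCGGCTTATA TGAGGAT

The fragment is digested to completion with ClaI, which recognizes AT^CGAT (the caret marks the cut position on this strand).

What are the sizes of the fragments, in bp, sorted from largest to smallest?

The ClaI site (ATCGAT) starts at position 44.
ClaI cuts after base 2 of each site, so after position 45.
Linear molecule, 1 cut → 2 fragments:
  1–45 → 45 bp
  46–107 → 62 bp
Sorted largest to smallest: 62, 45 bp.

62, 45 bp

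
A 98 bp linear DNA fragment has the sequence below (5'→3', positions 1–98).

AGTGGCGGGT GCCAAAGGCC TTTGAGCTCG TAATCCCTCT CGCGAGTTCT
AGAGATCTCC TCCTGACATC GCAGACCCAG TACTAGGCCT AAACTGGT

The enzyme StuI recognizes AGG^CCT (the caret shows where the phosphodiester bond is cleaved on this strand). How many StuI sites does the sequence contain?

AGGCCT occurs starting at positions 16, 85.
StuI cuts at 2 sites.

2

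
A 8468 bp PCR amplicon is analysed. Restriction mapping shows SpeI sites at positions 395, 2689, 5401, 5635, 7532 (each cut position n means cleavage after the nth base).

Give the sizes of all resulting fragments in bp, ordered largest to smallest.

Linear molecule, 5 cuts → 6 fragments:
  395 − 0 = 395 bp
  2689 − 395 = 2294 bp
  5401 − 2689 = 2712 bp
  5635 − 5401 = 234 bp
  7532 − 5635 = 1897 bp
  8468 − 7532 = 936 bp
Sorted largest to smallest: 2712, 2294, 1897, 936, 395, 234 bp.

2712, 2294, 1897, 936, 395, 234 bp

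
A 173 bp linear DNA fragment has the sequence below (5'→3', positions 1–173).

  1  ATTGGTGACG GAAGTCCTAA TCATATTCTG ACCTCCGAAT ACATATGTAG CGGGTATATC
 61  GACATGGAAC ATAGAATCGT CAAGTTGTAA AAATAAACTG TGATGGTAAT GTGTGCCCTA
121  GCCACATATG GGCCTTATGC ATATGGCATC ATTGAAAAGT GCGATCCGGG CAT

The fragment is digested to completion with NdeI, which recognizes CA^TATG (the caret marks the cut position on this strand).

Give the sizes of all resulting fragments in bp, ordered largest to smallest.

83, 43, 32, 15 bp

NdeI sites (CATATG) start at positions 42, 125, 140.
NdeI cuts after base 2 of each site, so after positions 43, 126, 141.
Linear molecule, 3 cuts → 4 fragments:
  1–43 → 43 bp
  44–126 → 83 bp
  127–141 → 15 bp
  142–173 → 32 bp
Sorted largest to smallest: 83, 43, 32, 15 bp.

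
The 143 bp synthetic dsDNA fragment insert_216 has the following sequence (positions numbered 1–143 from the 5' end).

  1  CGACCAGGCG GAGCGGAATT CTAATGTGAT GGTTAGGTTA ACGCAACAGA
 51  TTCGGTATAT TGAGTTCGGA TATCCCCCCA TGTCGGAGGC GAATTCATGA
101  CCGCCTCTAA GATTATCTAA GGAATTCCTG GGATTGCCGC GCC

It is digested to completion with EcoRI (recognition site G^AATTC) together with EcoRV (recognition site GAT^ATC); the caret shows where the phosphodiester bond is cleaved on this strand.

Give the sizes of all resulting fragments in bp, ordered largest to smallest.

55, 31, 21, 20, 16 bp

EcoRI sites (GAATTC) start at positions 16, 91, 122.
EcoRI cuts after the first base of each site, so after positions 16, 91, 122.
The EcoRV site (GATATC) starts at position 69.
EcoRV cuts after base 3 of each site, so after position 71.
Combined cut positions: 16, 71, 91, 122.
Linear molecule, 4 cuts → 5 fragments:
  1–16 → 16 bp
  17–71 → 55 bp
  72–91 → 20 bp
  92–122 → 31 bp
  123–143 → 21 bp
Sorted largest to smallest: 55, 31, 21, 20, 16 bp.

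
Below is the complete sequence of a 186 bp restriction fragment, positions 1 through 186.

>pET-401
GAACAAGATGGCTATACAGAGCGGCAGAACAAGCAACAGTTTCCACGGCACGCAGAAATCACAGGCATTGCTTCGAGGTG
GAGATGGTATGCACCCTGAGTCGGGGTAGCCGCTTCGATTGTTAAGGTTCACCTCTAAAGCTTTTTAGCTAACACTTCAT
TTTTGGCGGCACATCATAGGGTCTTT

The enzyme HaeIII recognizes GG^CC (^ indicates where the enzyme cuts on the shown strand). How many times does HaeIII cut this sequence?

0

No occurrence of GGCC is present in the sequence.
HaeIII does not cut: 0 sites.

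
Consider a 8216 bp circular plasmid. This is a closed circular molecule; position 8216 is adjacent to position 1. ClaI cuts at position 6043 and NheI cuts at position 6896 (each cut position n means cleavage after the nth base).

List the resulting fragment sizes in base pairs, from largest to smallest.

7363, 853 bp

Combined cut positions (sorted): 6043, 6896.
Circular molecule, 2 cuts → 2 fragments:
  6896 − 6043 = 853 bp
  wrap: 8216 − 6896 + 6043 = 7363 bp
Sorted largest to smallest: 7363, 853 bp.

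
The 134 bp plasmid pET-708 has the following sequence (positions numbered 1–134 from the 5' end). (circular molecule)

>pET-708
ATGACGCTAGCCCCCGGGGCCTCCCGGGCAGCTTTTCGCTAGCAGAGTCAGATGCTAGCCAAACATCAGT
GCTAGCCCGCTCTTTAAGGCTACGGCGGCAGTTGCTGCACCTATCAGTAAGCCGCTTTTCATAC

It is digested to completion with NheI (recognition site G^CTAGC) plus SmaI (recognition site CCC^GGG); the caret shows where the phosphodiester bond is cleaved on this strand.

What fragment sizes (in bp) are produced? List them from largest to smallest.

69, 17, 16, 13, 10, 9 bp

NheI sites (GCTAGC) start at positions 6, 38, 54, 71.
NheI cuts after the first base of each site, so after positions 6, 38, 54, 71.
SmaI sites (CCCGGG) start at positions 13, 23.
SmaI cuts after base 3 of each site, so after positions 15, 25.
Combined cut positions: 6, 15, 25, 38, 54, 71.
Circular molecule, 6 cuts → 6 fragments:
  7–15 → 9 bp
  16–25 → 10 bp
  26–38 → 13 bp
  39–54 → 16 bp
  55–71 → 17 bp
  72–134 then 1–6 → 63 + 6 = 69 bp
Sorted largest to smallest: 69, 17, 16, 13, 10, 9 bp.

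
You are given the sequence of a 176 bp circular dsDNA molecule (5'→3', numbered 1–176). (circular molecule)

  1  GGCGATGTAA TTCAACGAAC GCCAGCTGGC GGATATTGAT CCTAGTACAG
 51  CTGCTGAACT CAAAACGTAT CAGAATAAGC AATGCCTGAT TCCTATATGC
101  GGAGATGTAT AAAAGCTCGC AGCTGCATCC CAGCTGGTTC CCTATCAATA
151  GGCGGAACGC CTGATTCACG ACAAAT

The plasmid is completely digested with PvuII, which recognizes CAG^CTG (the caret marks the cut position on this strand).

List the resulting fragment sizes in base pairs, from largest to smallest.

PvuII sites (CAGCTG) start at positions 23, 48, 120, 131.
PvuII cuts after base 3 of each site, so after positions 25, 50, 122, 133.
Circular molecule, 4 cuts → 4 fragments:
  26–50 → 25 bp
  51–122 → 72 bp
  123–133 → 11 bp
  134–176 then 1–25 → 43 + 25 = 68 bp
Sorted largest to smallest: 72, 68, 25, 11 bp.

72, 68, 25, 11 bp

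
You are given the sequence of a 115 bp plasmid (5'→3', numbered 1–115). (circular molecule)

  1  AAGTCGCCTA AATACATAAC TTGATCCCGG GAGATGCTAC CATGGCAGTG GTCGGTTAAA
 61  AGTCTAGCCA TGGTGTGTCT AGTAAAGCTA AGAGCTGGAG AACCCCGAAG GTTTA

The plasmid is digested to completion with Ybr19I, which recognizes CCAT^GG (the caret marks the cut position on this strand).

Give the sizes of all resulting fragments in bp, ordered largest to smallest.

87, 28 bp

Ybr19I sites (CCATGG) start at positions 40, 68.
Ybr19I cuts after base 4 of each site, so after positions 43, 71.
Circular molecule, 2 cuts → 2 fragments:
  44–71 → 28 bp
  72–115 then 1–43 → 44 + 43 = 87 bp
Sorted largest to smallest: 87, 28 bp.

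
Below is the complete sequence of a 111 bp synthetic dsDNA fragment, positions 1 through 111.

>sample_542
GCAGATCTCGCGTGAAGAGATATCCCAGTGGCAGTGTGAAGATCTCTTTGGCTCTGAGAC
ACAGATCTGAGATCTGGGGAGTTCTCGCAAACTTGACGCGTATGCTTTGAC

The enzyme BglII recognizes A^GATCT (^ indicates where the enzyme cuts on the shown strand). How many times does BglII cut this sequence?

AGATCT occurs starting at positions 3, 40, 63, 70.
BglII cuts at 4 sites.

4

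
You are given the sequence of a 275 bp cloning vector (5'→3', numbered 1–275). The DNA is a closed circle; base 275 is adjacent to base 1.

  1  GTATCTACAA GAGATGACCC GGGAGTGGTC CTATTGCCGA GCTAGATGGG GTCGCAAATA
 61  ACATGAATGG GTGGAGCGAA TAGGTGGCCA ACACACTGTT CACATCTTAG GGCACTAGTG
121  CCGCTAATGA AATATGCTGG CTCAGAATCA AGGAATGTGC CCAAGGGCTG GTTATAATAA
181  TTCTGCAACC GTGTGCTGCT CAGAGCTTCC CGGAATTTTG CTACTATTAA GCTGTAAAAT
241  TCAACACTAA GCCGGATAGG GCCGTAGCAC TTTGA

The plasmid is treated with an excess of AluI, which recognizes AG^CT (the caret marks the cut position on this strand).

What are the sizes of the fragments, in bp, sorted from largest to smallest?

AluI sites (AGCT) start at positions 40, 204, 230.
AluI cuts after base 2 of each site, so after positions 41, 205, 231.
Circular molecule, 3 cuts → 3 fragments:
  42–205 → 164 bp
  206–231 → 26 bp
  232–275 then 1–41 → 44 + 41 = 85 bp
Sorted largest to smallest: 164, 85, 26 bp.

164, 85, 26 bp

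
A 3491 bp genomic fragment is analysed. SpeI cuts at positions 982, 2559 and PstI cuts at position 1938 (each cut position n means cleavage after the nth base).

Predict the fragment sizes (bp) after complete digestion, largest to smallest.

Combined cut positions (sorted): 982, 1938, 2559.
Linear molecule, 3 cuts → 4 fragments:
  982 − 0 = 982 bp
  1938 − 982 = 956 bp
  2559 − 1938 = 621 bp
  3491 − 2559 = 932 bp
Sorted largest to smallest: 982, 956, 932, 621 bp.

982, 956, 932, 621 bp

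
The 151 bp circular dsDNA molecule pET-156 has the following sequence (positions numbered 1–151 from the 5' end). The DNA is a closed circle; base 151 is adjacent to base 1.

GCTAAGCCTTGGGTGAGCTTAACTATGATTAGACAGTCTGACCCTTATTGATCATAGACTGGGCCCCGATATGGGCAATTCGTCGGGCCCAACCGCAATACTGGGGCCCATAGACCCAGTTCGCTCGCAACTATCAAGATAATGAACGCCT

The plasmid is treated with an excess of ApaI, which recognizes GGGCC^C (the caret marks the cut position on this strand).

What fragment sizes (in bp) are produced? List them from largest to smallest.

108, 24, 19 bp

ApaI sites (GGGCCC) start at positions 61, 85, 104.
ApaI cuts after base 5 of each site (before the last base), so after positions 65, 89, 108.
Circular molecule, 3 cuts → 3 fragments:
  66–89 → 24 bp
  90–108 → 19 bp
  109–151 then 1–65 → 43 + 65 = 108 bp
Sorted largest to smallest: 108, 24, 19 bp.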